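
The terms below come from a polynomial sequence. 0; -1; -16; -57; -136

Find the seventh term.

-456

D1: -1  -15  -41  -79
D2: -14  -26  -38
D3: -12  -12
Third differences constant at -12.
-38 − 12 = -50;  -79 − 50 = -129;  -136 − 129 = -265
-50 − 12 = -62;  -129 − 62 = -191;  -265 − 191 = -456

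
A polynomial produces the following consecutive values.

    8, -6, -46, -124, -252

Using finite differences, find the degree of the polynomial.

3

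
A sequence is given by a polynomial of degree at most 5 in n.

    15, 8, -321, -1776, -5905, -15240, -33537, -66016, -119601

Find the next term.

-203160

D1: -7  -329  -1455  -4129  -9335  -18297  -32479  -53585
D2: -322  -1126  -2674  -5206  -8962  -14182  -21106
D3: -804  -1548  -2532  -3756  -5220  -6924
D4: -744  -984  -1224  -1464  -1704
D5: -240  -240  -240  -240
Fifth differences constant at -240.
-1704 − 240 = -1944;  -6924 − 1944 = -8868;  -21106 − 8868 = -29974;  -53585 − 29974 = -83559;  -119601 − 83559 = -203160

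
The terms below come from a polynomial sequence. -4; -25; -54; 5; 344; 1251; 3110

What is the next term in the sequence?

D1: -21, -29, 59, 339, 907, 1859
D2: -8, 88, 280, 568, 952
D3: 96, 192, 288, 384
D4: 96, 96, 96
The fourth differences are constant (96).
384 + 96 = 480;  952 + 480 = 1432;  1859 + 1432 = 3291;  3110 + 3291 = 6401

6401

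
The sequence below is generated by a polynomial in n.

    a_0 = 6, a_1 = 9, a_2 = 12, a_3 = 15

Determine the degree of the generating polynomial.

D1: 3, 3, 3
The first differences are constant, so the polynomial has degree 1.

1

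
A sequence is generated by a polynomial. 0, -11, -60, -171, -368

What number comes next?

-675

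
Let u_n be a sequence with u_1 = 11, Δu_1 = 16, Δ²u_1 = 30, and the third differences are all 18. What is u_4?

167

Build the table forward from the leading diagonal:
D3: 18, 18, 18, 18
D2: 30, 48, 66, 84
D1: 16, 46, 94, 160
u: 11, 27, 73, 167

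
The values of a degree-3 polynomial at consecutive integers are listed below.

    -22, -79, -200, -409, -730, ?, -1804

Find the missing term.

-1187

Using the first 5 terms:
First differences: -57  -121  -209  -321
Second differences: -64  -88  -112
Third differences: -24  -24
Constant third difference = -24.
Extend forward: -112 − 24 = -136;  -321 − 136 = -457;  -730 − 457 = -1187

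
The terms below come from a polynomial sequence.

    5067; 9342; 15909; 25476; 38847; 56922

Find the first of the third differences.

First differences: 4275, 6567, 9567, 13371, 18075
Second differences: 2292, 3000, 3804, 4704
Third differences: 708, 804, 900
Fourth differences: 96, 96

708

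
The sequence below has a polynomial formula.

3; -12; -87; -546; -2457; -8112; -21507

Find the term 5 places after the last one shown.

-524202

First differences: -15 , -75 , -459 , -1911 , -5655 , -13395
Second differences: -60 , -384 , -1452 , -3744 , -7740
Third differences: -324 , -1068 , -2292 , -3996
Fourth differences: -744 , -1224 , -1704
Fifth differences: -480 , -480
Fifth differences constant at -480.
-1704 − 480 = -2184;  -3996 − 2184 = -6180;  -7740 − 6180 = -13920;  -13395 − 13920 = -27315;  -21507 − 27315 = -48822
-2184 − 480 = -2664;  -6180 − 2664 = -8844;  -13920 − 8844 = -22764;  -27315 − 22764 = -50079;  -48822 − 50079 = -98901
-2664 − 480 = -3144;  -8844 − 3144 = -11988;  -22764 − 11988 = -34752;  -50079 − 34752 = -84831;  -98901 − 84831 = -183732
-3144 − 480 = -3624;  -11988 − 3624 = -15612;  -34752 − 15612 = -50364;  -84831 − 50364 = -135195;  -183732 − 135195 = -318927
-3624 − 480 = -4104;  -15612 − 4104 = -19716;  -50364 − 19716 = -70080;  -135195 − 70080 = -205275;  -318927 − 205275 = -524202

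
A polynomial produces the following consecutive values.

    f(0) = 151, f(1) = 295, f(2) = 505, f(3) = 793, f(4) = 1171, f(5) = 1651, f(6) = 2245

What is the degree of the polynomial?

D1: 144, 210, 288, 378, 480, 594
D2: 66, 78, 90, 102, 114
D3: 12, 12, 12, 12
The third differences are constant, so the polynomial has degree 3.

3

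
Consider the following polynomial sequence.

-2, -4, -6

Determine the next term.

First differences: -2 , -2
First differences constant at -2.
-6 − 2 = -8

-8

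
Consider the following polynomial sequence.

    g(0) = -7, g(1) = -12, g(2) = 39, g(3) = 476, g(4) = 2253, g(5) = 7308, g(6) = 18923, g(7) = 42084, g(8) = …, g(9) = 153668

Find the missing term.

Using the first 8 terms:
D1: -5, 51, 437, 1777, 5055, 11615, 23161
D2: 56, 386, 1340, 3278, 6560, 11546
D3: 330, 954, 1938, 3282, 4986
D4: 624, 984, 1344, 1704
D5: 360, 360, 360
Constant fifth difference = 360.
Extend forward: 1704 + 360 = 2064;  4986 + 2064 = 7050;  11546 + 7050 = 18596;  23161 + 18596 = 41757;  42084 + 41757 = 83841

83841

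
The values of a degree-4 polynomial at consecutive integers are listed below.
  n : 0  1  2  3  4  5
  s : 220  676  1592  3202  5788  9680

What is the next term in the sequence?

Δ: 456 , 916 , 1610 , 2586 , 3892
Δ²: 460 , 694 , 976 , 1306
Δ³: 234 , 282 , 330
Δ⁴: 48 , 48
Fourth differences constant at 48.
330 + 48 = 378;  1306 + 378 = 1684;  3892 + 1684 = 5576;  9680 + 5576 = 15256

15256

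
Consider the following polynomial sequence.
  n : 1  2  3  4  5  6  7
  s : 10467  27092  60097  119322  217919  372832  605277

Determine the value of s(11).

2911097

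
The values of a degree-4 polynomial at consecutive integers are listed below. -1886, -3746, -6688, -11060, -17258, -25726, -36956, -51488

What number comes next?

-69910

D1: -1860  -2942  -4372  -6198  -8468  -11230  -14532
D2: -1082  -1430  -1826  -2270  -2762  -3302
D3: -348  -396  -444  -492  -540
D4: -48  -48  -48  -48
Constant fourth difference = -48, so extend:
-540 − 48 = -588;  -3302 − 588 = -3890;  -14532 − 3890 = -18422;  -51488 − 18422 = -69910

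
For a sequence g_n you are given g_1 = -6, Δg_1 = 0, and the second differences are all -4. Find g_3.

-10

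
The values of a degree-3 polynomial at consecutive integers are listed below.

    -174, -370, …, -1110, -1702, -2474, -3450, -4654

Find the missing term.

-674

Using the last 5 terms:
D1: -592, -772, -976, -1204
D2: -180, -204, -228
D3: -24, -24
Constant third difference = -24.
Extend backward: -180 + 24 = -156;  -592 + 156 = -436;  -1110 + 436 = -674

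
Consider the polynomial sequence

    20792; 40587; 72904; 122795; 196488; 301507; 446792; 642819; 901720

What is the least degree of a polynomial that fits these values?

D1: 19795, 32317, 49891, 73693, 105019, 145285, 196027, 258901
D2: 12522, 17574, 23802, 31326, 40266, 50742, 62874
D3: 5052, 6228, 7524, 8940, 10476, 12132
D4: 1176, 1296, 1416, 1536, 1656
D5: 120, 120, 120, 120
The fifth differences are constant, so the polynomial has degree 5.

5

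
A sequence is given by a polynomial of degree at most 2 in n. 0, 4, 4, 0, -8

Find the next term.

4, 0, -4, -8
-4, -4, -4
The second differences are constant (-4).
-8 − 4 = -12;  -8 − 12 = -20

-20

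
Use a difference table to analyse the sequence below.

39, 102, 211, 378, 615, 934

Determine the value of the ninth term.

2503

63 , 109 , 167 , 237 , 319
46 , 58 , 70 , 82
12 , 12 , 12
The third differences are constant (12).
82 + 12 = 94;  319 + 94 = 413;  934 + 413 = 1347
94 + 12 = 106;  413 + 106 = 519;  1347 + 519 = 1866
106 + 12 = 118;  519 + 118 = 637;  1866 + 637 = 2503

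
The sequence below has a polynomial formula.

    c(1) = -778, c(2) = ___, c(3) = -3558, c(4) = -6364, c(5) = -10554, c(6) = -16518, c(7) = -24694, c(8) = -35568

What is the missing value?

-1794

Using the last 6 terms:
Δ: -2806  -4190  -5964  -8176  -10874
Δ²: -1384  -1774  -2212  -2698
Δ³: -390  -438  -486
Δ⁴: -48  -48
Constant fourth difference = -48.
Extend backward: -390 + 48 = -342;  -1384 + 342 = -1042;  -2806 + 1042 = -1764;  -3558 + 1764 = -1794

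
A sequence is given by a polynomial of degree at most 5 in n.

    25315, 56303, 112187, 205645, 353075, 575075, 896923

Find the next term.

30988 , 55884 , 93458 , 147430 , 222000 , 321848
24896 , 37574 , 53972 , 74570 , 99848
12678 , 16398 , 20598 , 25278
3720 , 4200 , 4680
480 , 480
Fifth differences constant at 480.
4680 + 480 = 5160;  25278 + 5160 = 30438;  99848 + 30438 = 130286;  321848 + 130286 = 452134;  896923 + 452134 = 1349057

1349057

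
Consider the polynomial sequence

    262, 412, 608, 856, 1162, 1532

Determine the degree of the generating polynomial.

Δ: 150, 196, 248, 306, 370
Δ²: 46, 52, 58, 64
Δ³: 6, 6, 6
The third differences are constant, so the polynomial has degree 3.

3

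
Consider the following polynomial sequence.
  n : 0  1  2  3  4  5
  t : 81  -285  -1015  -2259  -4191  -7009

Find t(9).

-31941

Δ: -366 , -730 , -1244 , -1932 , -2818
Δ²: -364 , -514 , -688 , -886
Δ³: -150 , -174 , -198
Δ⁴: -24 , -24
Fourth differences constant at -24.
-198 − 24 = -222;  -886 − 222 = -1108;  -2818 − 1108 = -3926;  -7009 − 3926 = -10935
-222 − 24 = -246;  -1108 − 246 = -1354;  -3926 − 1354 = -5280;  -10935 − 5280 = -16215
-246 − 24 = -270;  -1354 − 270 = -1624;  -5280 − 1624 = -6904;  -16215 − 6904 = -23119
-270 − 24 = -294;  -1624 − 294 = -1918;  -6904 − 1918 = -8822;  -23119 − 8822 = -31941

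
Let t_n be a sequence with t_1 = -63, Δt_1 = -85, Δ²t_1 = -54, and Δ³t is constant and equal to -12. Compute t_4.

Build the table forward from the leading diagonal:
Third differences: -12  -12  -12  -12
Second differences: -54  -66  -78  -90
First differences: -85  -139  -205  -283
t: -63  -148  -287  -492

-492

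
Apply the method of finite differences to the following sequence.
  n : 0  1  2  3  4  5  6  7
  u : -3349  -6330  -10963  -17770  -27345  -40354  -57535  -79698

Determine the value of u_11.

Δ: -2981, -4633, -6807, -9575, -13009, -17181, -22163
Δ²: -1652, -2174, -2768, -3434, -4172, -4982
Δ³: -522, -594, -666, -738, -810
Δ⁴: -72, -72, -72, -72
The fourth differences are constant (-72).
-810 − 72 = -882;  -4982 − 882 = -5864;  -22163 − 5864 = -28027;  -79698 − 28027 = -107725
-882 − 72 = -954;  -5864 − 954 = -6818;  -28027 − 6818 = -34845;  -107725 − 34845 = -142570
-954 − 72 = -1026;  -6818 − 1026 = -7844;  -34845 − 7844 = -42689;  -142570 − 42689 = -185259
-1026 − 72 = -1098;  -7844 − 1098 = -8942;  -42689 − 8942 = -51631;  -185259 − 51631 = -236890

-236890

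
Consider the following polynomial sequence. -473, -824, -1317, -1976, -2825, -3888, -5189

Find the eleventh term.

-351, -493, -659, -849, -1063, -1301
-142, -166, -190, -214, -238
-24, -24, -24, -24
The third differences are constant (-24).
-238 − 24 = -262;  -1301 − 262 = -1563;  -5189 − 1563 = -6752
-262 − 24 = -286;  -1563 − 286 = -1849;  -6752 − 1849 = -8601
-286 − 24 = -310;  -1849 − 310 = -2159;  -8601 − 2159 = -10760
-310 − 24 = -334;  -2159 − 334 = -2493;  -10760 − 2493 = -13253

-13253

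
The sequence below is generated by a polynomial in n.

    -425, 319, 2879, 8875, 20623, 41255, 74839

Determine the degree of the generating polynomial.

First differences: 744, 2560, 5996, 11748, 20632, 33584
Second differences: 1816, 3436, 5752, 8884, 12952
Third differences: 1620, 2316, 3132, 4068
Fourth differences: 696, 816, 936
Fifth differences: 120, 120
The fifth differences are constant, so the polynomial has degree 5.

5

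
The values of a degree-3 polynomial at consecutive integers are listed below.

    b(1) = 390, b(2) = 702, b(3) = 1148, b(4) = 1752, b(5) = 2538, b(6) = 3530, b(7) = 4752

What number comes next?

6228

D1: 312 , 446 , 604 , 786 , 992 , 1222
D2: 134 , 158 , 182 , 206 , 230
D3: 24 , 24 , 24 , 24
Third differences constant at 24.
230 + 24 = 254;  1222 + 254 = 1476;  4752 + 1476 = 6228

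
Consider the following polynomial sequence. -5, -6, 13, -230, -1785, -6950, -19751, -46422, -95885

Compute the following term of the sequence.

Δ: -1, 19, -243, -1555, -5165, -12801, -26671, -49463
Δ²: 20, -262, -1312, -3610, -7636, -13870, -22792
Δ³: -282, -1050, -2298, -4026, -6234, -8922
Δ⁴: -768, -1248, -1728, -2208, -2688
Δ⁵: -480, -480, -480, -480
The fifth differences are constant (-480).
-2688 − 480 = -3168;  -8922 − 3168 = -12090;  -22792 − 12090 = -34882;  -49463 − 34882 = -84345;  -95885 − 84345 = -180230

-180230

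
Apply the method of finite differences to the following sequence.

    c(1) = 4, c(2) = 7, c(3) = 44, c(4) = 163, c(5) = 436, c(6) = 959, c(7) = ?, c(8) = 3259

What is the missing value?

Using the first 6 terms:
First differences: 3, 37, 119, 273, 523
Second differences: 34, 82, 154, 250
Third differences: 48, 72, 96
Fourth differences: 24, 24
Constant fourth difference = 24.
Extend forward: 96 + 24 = 120;  250 + 120 = 370;  523 + 370 = 893;  959 + 893 = 1852

1852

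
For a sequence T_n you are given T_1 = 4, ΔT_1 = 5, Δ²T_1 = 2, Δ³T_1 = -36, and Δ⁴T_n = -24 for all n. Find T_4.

-11

Build the table forward from the leading diagonal:
Fourth differences: -24, -24, -24, -24
Third differences: -36, -60, -84, -108
Second differences: 2, -34, -94, -178
First differences: 5, 7, -27, -121
T: 4, 9, 16, -11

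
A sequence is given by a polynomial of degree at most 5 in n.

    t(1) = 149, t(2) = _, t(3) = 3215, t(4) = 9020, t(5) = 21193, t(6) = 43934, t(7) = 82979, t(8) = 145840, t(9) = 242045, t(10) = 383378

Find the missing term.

Using the last 8 terms:
D1: 5805, 12173, 22741, 39045, 62861, 96205, 141333
D2: 6368, 10568, 16304, 23816, 33344, 45128
D3: 4200, 5736, 7512, 9528, 11784
D4: 1536, 1776, 2016, 2256
D5: 240, 240, 240
Constant fifth difference = 240.
Extend backward: 1536 − 240 = 1296;  4200 − 1296 = 2904;  6368 − 2904 = 3464;  5805 − 3464 = 2341;  3215 − 2341 = 874

874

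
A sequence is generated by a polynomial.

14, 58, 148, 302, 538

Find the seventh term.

1328

Δ: 44  90  154  236
Δ²: 46  64  82
Δ³: 18  18
Third differences constant at 18.
82 + 18 = 100;  236 + 100 = 336;  538 + 336 = 874
100 + 18 = 118;  336 + 118 = 454;  874 + 454 = 1328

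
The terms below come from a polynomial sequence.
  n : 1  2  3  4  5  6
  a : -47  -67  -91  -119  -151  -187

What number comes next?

D1: -20 , -24 , -28 , -32 , -36
D2: -4 , -4 , -4 , -4
The second differences are constant (-4).
-36 − 4 = -40;  -187 − 40 = -227

-227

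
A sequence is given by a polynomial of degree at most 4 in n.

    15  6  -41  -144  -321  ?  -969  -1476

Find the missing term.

Using the first 5 terms:
D1: -9, -47, -103, -177
D2: -38, -56, -74
D3: -18, -18
Constant third difference = -18.
Extend forward: -74 − 18 = -92;  -177 − 92 = -269;  -321 − 269 = -590

-590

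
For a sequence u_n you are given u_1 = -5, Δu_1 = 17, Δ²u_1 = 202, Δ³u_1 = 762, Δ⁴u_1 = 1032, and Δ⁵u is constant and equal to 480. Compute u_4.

1414

Build the table forward from the leading diagonal:
Δ⁵: 480  480  480  480
Δ⁴: 1032  1512  1992  2472
Δ³: 762  1794  3306  5298
Δ²: 202  964  2758  6064
Δ: 17  219  1183  3941
u: -5  12  231  1414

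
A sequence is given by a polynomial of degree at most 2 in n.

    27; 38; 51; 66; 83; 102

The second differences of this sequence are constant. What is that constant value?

D1: 11, 13, 15, 17, 19
D2: 2, 2, 2, 2

2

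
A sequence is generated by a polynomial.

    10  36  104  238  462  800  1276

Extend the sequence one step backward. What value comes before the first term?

26, 68, 134, 224, 338, 476
42, 66, 90, 114, 138
24, 24, 24, 24
The third differences are constant at 24.
Work back: 42 − 24 = 18;  26 − 18 = 8;  10 − 8 = 2

2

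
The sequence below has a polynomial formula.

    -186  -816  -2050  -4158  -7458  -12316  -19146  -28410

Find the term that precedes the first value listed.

-630, -1234, -2108, -3300, -4858, -6830, -9264
-604, -874, -1192, -1558, -1972, -2434
-270, -318, -366, -414, -462
-48, -48, -48, -48
The fourth differences are constant at -48.
Work back: -270 + 48 = -222;  -604 + 222 = -382;  -630 + 382 = -248;  -186 + 248 = 62

62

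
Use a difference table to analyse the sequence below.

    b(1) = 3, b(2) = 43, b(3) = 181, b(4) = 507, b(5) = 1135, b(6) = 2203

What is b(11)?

20653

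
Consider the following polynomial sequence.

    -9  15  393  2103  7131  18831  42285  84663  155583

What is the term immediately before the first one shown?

24  378  1710  5028  11700  23454  42378  70920
354  1332  3318  6672  11754  18924  28542
978  1986  3354  5082  7170  9618
1008  1368  1728  2088  2448
360  360  360  360
The fifth differences are constant at 360.
Work back: 1008 − 360 = 648;  978 − 648 = 330;  354 − 330 = 24;  24 − 24 = 0;  -9 + 0 = -9

-9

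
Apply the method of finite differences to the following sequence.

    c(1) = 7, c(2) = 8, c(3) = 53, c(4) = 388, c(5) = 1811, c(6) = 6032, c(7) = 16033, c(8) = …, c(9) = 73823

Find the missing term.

36428

Using the first 7 terms:
Δ: 1, 45, 335, 1423, 4221, 10001
Δ²: 44, 290, 1088, 2798, 5780
Δ³: 246, 798, 1710, 2982
Δ⁴: 552, 912, 1272
Δ⁵: 360, 360
Constant fifth difference = 360.
Extend forward: 1272 + 360 = 1632;  2982 + 1632 = 4614;  5780 + 4614 = 10394;  10001 + 10394 = 20395;  16033 + 20395 = 36428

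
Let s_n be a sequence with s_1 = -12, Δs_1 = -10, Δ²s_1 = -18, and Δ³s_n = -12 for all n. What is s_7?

Build the table forward from the leading diagonal:
Δ³: -12, -12, -12, -12, -12, -12, -12
Δ²: -18, -30, -42, -54, -66, -78, -90
Δ: -10, -28, -58, -100, -154, -220, -298
s: -12, -22, -50, -108, -208, -362, -582

-582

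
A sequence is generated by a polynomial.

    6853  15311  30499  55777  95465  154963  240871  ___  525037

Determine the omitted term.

361109

Using the first 7 terms:
D1: 8458  15188  25278  39688  59498  85908
D2: 6730  10090  14410  19810  26410
D3: 3360  4320  5400  6600
D4: 960  1080  1200
D5: 120  120
Constant fifth difference = 120.
Extend forward: 1200 + 120 = 1320;  6600 + 1320 = 7920;  26410 + 7920 = 34330;  85908 + 34330 = 120238;  240871 + 120238 = 361109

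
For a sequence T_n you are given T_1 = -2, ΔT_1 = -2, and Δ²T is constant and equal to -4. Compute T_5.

-34

Build the table forward from the leading diagonal:
Second differences: -4, -4, -4, -4, -4
First differences: -2, -6, -10, -14, -18
T: -2, -4, -10, -20, -34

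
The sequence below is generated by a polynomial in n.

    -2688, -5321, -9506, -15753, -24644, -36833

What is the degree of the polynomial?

First differences: -2633, -4185, -6247, -8891, -12189
Second differences: -1552, -2062, -2644, -3298
Third differences: -510, -582, -654
Fourth differences: -72, -72
The fourth differences are constant, so the polynomial has degree 4.

4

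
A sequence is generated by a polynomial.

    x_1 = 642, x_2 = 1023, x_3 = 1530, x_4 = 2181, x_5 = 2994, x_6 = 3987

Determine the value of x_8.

6585

Δ: 381 , 507 , 651 , 813 , 993
Δ²: 126 , 144 , 162 , 180
Δ³: 18 , 18 , 18
Constant third difference = 18, so extend:
180 + 18 = 198;  993 + 198 = 1191;  3987 + 1191 = 5178
198 + 18 = 216;  1191 + 216 = 1407;  5178 + 1407 = 6585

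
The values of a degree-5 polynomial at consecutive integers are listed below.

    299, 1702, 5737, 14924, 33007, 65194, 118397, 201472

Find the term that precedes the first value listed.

First differences: 1403, 4035, 9187, 18083, 32187, 53203, 83075
Second differences: 2632, 5152, 8896, 14104, 21016, 29872
Third differences: 2520, 3744, 5208, 6912, 8856
Fourth differences: 1224, 1464, 1704, 1944
Fifth differences: 240, 240, 240
The fifth differences are constant at 240.
Work back: 1224 − 240 = 984;  2520 − 984 = 1536;  2632 − 1536 = 1096;  1403 − 1096 = 307;  299 − 307 = -8

-8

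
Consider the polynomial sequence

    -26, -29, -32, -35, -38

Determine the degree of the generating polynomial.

Δ: -3, -3, -3, -3
The first differences are constant, so the polynomial has degree 1.

1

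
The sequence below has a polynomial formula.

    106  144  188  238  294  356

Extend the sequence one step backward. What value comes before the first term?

D1: 38, 44, 50, 56, 62
D2: 6, 6, 6, 6
The second differences are constant at 6.
Work back: 38 − 6 = 32;  106 − 32 = 74

74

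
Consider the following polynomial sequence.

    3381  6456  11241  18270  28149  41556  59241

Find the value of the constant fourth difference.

72

Δ: 3075, 4785, 7029, 9879, 13407, 17685
Δ²: 1710, 2244, 2850, 3528, 4278
Δ³: 534, 606, 678, 750
Δ⁴: 72, 72, 72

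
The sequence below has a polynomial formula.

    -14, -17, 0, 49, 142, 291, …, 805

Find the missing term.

508

Using the first 6 terms:
-3, 17, 49, 93, 149
20, 32, 44, 56
12, 12, 12
Constant third difference = 12.
Extend forward: 56 + 12 = 68;  149 + 68 = 217;  291 + 217 = 508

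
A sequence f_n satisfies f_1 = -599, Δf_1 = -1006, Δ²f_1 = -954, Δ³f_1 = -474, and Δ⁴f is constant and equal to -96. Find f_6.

Build the table forward from the leading diagonal:
D4: -96  -96  -96  -96  -96  -96
D3: -474  -570  -666  -762  -858  -954
D2: -954  -1428  -1998  -2664  -3426  -4284
D1: -1006  -1960  -3388  -5386  -8050  -11476
f: -599  -1605  -3565  -6953  -12339  -20389

-20389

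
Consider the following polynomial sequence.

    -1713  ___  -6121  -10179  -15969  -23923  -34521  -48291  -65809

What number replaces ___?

Using the last 7 terms:
D1: -4058, -5790, -7954, -10598, -13770, -17518
D2: -1732, -2164, -2644, -3172, -3748
D3: -432, -480, -528, -576
D4: -48, -48, -48
Constant fourth difference = -48.
Extend backward: -432 + 48 = -384;  -1732 + 384 = -1348;  -4058 + 1348 = -2710;  -6121 + 2710 = -3411

-3411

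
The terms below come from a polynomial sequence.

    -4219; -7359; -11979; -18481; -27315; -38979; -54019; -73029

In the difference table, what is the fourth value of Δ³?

D1: -3140, -4620, -6502, -8834, -11664, -15040, -19010
D2: -1480, -1882, -2332, -2830, -3376, -3970
D3: -402, -450, -498, -546, -594
D4: -48, -48, -48, -48

-546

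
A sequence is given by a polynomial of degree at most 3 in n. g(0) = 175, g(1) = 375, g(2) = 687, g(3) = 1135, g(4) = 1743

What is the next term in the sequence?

2535

Δ: 200, 312, 448, 608
Δ²: 112, 136, 160
Δ³: 24, 24
Constant third difference = 24, so extend:
160 + 24 = 184;  608 + 184 = 792;  1743 + 792 = 2535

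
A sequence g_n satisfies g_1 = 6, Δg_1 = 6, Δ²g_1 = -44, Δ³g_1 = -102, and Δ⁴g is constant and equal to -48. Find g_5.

Build the table forward from the leading diagonal:
D4: -48, -48, -48, -48, -48
D3: -102, -150, -198, -246, -294
D2: -44, -146, -296, -494, -740
D1: 6, -38, -184, -480, -974
g: 6, 12, -26, -210, -690

-690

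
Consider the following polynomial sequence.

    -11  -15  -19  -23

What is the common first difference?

Δ: -4, -4, -4

-4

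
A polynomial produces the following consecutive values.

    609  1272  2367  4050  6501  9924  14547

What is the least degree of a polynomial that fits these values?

4

Δ: 663, 1095, 1683, 2451, 3423, 4623
Δ²: 432, 588, 768, 972, 1200
Δ³: 156, 180, 204, 228
Δ⁴: 24, 24, 24
The fourth differences are constant, so the polynomial has degree 4.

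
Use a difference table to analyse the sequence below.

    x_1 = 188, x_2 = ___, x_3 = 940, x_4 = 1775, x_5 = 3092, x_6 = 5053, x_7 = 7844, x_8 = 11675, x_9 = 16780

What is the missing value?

449

Using the last 7 terms:
D1: 835, 1317, 1961, 2791, 3831, 5105
D2: 482, 644, 830, 1040, 1274
D3: 162, 186, 210, 234
D4: 24, 24, 24
Constant fourth difference = 24.
Extend backward: 162 − 24 = 138;  482 − 138 = 344;  835 − 344 = 491;  940 − 491 = 449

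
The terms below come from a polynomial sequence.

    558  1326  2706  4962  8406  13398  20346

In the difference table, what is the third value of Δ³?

Δ: 768, 1380, 2256, 3444, 4992, 6948
Δ²: 612, 876, 1188, 1548, 1956
Δ³: 264, 312, 360, 408
Δ⁴: 48, 48, 48

360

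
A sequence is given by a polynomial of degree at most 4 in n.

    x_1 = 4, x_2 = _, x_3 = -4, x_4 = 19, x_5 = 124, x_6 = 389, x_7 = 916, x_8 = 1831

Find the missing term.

1

Using the last 6 terms:
Δ: 23  105  265  527  915
Δ²: 82  160  262  388
Δ³: 78  102  126
Δ⁴: 24  24
Constant fourth difference = 24.
Extend backward: 78 − 24 = 54;  82 − 54 = 28;  23 − 28 = -5;  -4 + 5 = 1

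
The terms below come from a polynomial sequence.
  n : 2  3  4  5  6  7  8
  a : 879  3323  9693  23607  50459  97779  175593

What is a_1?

159

D1: 2444, 6370, 13914, 26852, 47320, 77814
D2: 3926, 7544, 12938, 20468, 30494
D3: 3618, 5394, 7530, 10026
D4: 1776, 2136, 2496
D5: 360, 360
The fifth differences are constant at 360.
Work back: 1776 − 360 = 1416;  3618 − 1416 = 2202;  3926 − 2202 = 1724;  2444 − 1724 = 720;  879 − 720 = 159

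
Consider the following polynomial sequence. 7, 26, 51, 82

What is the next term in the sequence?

119

D1: 19, 25, 31
D2: 6, 6
Second differences constant at 6.
31 + 6 = 37;  82 + 37 = 119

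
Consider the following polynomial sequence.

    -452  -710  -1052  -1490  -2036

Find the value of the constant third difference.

-12

First differences: -258, -342, -438, -546
Second differences: -84, -96, -108
Third differences: -12, -12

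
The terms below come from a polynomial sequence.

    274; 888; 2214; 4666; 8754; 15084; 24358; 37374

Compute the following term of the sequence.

55026

D1: 614  1326  2452  4088  6330  9274  13016
D2: 712  1126  1636  2242  2944  3742
D3: 414  510  606  702  798
D4: 96  96  96  96
Constant fourth difference = 96, so extend:
798 + 96 = 894;  3742 + 894 = 4636;  13016 + 4636 = 17652;  37374 + 17652 = 55026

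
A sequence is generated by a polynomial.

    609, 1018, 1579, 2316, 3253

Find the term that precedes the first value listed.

328

Δ: 409, 561, 737, 937
Δ²: 152, 176, 200
Δ³: 24, 24
The third differences are constant at 24.
Work back: 152 − 24 = 128;  409 − 128 = 281;  609 − 281 = 328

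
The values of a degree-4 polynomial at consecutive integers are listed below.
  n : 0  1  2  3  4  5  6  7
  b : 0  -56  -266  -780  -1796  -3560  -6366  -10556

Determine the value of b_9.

-24696

D1: -56, -210, -514, -1016, -1764, -2806, -4190
D2: -154, -304, -502, -748, -1042, -1384
D3: -150, -198, -246, -294, -342
D4: -48, -48, -48, -48
The fourth differences are constant (-48).
-342 − 48 = -390;  -1384 − 390 = -1774;  -4190 − 1774 = -5964;  -10556 − 5964 = -16520
-390 − 48 = -438;  -1774 − 438 = -2212;  -5964 − 2212 = -8176;  -16520 − 8176 = -24696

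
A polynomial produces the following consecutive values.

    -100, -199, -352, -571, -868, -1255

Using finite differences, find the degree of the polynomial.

-99, -153, -219, -297, -387
-54, -66, -78, -90
-12, -12, -12
The third differences are constant, so the polynomial has degree 3.

3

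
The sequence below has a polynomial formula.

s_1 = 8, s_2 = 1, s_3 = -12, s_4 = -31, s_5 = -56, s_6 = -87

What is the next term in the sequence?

First differences: -7 , -13 , -19 , -25 , -31
Second differences: -6 , -6 , -6 , -6
Second differences constant at -6.
-31 − 6 = -37;  -87 − 37 = -124

-124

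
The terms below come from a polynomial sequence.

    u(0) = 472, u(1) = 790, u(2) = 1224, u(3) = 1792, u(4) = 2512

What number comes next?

3402

D1: 318, 434, 568, 720
D2: 116, 134, 152
D3: 18, 18
Third differences constant at 18.
152 + 18 = 170;  720 + 170 = 890;  2512 + 890 = 3402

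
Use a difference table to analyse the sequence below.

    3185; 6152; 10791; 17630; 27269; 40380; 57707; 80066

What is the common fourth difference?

Δ: 2967, 4639, 6839, 9639, 13111, 17327, 22359
Δ²: 1672, 2200, 2800, 3472, 4216, 5032
Δ³: 528, 600, 672, 744, 816
Δ⁴: 72, 72, 72, 72

72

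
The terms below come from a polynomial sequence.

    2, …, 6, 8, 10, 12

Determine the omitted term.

4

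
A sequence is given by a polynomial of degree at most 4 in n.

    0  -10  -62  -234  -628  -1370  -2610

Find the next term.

Δ: -10  -52  -172  -394  -742  -1240
Δ²: -42  -120  -222  -348  -498
Δ³: -78  -102  -126  -150
Δ⁴: -24  -24  -24
Constant fourth difference = -24, so extend:
-150 − 24 = -174;  -498 − 174 = -672;  -1240 − 672 = -1912;  -2610 − 1912 = -4522

-4522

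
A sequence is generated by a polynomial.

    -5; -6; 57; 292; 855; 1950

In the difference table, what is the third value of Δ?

First differences: -1, 63, 235, 563, 1095
Second differences: 64, 172, 328, 532
Third differences: 108, 156, 204
Fourth differences: 48, 48

235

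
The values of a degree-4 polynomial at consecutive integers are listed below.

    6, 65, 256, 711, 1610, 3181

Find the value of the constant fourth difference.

Δ: 59, 191, 455, 899, 1571
Δ²: 132, 264, 444, 672
Δ³: 132, 180, 228
Δ⁴: 48, 48

48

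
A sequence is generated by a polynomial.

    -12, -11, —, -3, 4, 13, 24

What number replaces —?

-8

Using the last 4 terms:
7  9  11
2  2
Constant second difference = 2.
Extend backward: 7 − 2 = 5;  -3 − 5 = -8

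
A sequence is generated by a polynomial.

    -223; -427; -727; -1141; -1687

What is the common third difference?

First differences: -204, -300, -414, -546
Second differences: -96, -114, -132
Third differences: -18, -18

-18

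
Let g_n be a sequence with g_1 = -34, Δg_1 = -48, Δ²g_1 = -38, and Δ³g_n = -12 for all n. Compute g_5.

-502

Build the table forward from the leading diagonal:
Third differences: -12  -12  -12  -12  -12
Second differences: -38  -50  -62  -74  -86
First differences: -48  -86  -136  -198  -272
g: -34  -82  -168  -304  -502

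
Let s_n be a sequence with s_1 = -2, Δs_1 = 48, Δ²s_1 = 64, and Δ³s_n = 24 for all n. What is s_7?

Build the table forward from the leading diagonal:
Third differences: 24, 24, 24, 24, 24, 24, 24
Second differences: 64, 88, 112, 136, 160, 184, 208
First differences: 48, 112, 200, 312, 448, 608, 792
s: -2, 46, 158, 358, 670, 1118, 1726

1726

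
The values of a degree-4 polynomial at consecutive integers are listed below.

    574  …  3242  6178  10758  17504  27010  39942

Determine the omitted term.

1500

Using the last 6 terms:
First differences: 2936, 4580, 6746, 9506, 12932
Second differences: 1644, 2166, 2760, 3426
Third differences: 522, 594, 666
Fourth differences: 72, 72
Constant fourth difference = 72.
Extend backward: 522 − 72 = 450;  1644 − 450 = 1194;  2936 − 1194 = 1742;  3242 − 1742 = 1500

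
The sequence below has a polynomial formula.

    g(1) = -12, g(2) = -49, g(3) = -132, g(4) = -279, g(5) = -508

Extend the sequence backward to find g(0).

-3

-37, -83, -147, -229
-46, -64, -82
-18, -18
The third differences are constant at -18.
Work back: -46 + 18 = -28;  -37 + 28 = -9;  -12 + 9 = -3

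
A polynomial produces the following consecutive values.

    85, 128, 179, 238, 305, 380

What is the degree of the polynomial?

43, 51, 59, 67, 75
8, 8, 8, 8
The second differences are constant, so the polynomial has degree 2.

2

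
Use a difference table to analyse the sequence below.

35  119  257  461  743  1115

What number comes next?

Δ: 84, 138, 204, 282, 372
Δ²: 54, 66, 78, 90
Δ³: 12, 12, 12
The third differences are constant (12).
90 + 12 = 102;  372 + 102 = 474;  1115 + 474 = 1589

1589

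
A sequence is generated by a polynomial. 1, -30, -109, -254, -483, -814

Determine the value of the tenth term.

-3518

First differences: -31  -79  -145  -229  -331
Second differences: -48  -66  -84  -102
Third differences: -18  -18  -18
Constant third difference = -18, so extend:
-102 − 18 = -120;  -331 − 120 = -451;  -814 − 451 = -1265
-120 − 18 = -138;  -451 − 138 = -589;  -1265 − 589 = -1854
-138 − 18 = -156;  -589 − 156 = -745;  -1854 − 745 = -2599
-156 − 18 = -174;  -745 − 174 = -919;  -2599 − 919 = -3518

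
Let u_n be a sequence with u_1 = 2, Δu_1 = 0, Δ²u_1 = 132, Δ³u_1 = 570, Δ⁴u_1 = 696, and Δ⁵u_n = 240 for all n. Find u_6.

10742

Build the table forward from the leading diagonal:
Δ⁵: 240, 240, 240, 240, 240, 240
Δ⁴: 696, 936, 1176, 1416, 1656, 1896
Δ³: 570, 1266, 2202, 3378, 4794, 6450
Δ²: 132, 702, 1968, 4170, 7548, 12342
Δ: 0, 132, 834, 2802, 6972, 14520
u: 2, 2, 134, 968, 3770, 10742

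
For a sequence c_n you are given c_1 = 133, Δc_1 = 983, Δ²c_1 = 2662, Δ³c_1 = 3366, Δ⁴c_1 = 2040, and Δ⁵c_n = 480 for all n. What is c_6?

76008

Build the table forward from the leading diagonal:
Fifth differences: 480  480  480  480  480  480
Fourth differences: 2040  2520  3000  3480  3960  4440
Third differences: 3366  5406  7926  10926  14406  18366
Second differences: 2662  6028  11434  19360  30286  44692
First differences: 983  3645  9673  21107  40467  70753
c: 133  1116  4761  14434  35541  76008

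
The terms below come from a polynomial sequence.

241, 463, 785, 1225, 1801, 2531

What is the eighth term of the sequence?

4525

First differences: 222 , 322 , 440 , 576 , 730
Second differences: 100 , 118 , 136 , 154
Third differences: 18 , 18 , 18
Constant third difference = 18, so extend:
154 + 18 = 172;  730 + 172 = 902;  2531 + 902 = 3433
172 + 18 = 190;  902 + 190 = 1092;  3433 + 1092 = 4525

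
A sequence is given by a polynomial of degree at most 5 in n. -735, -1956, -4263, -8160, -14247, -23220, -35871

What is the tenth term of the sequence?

-105252

-1221, -2307, -3897, -6087, -8973, -12651
-1086, -1590, -2190, -2886, -3678
-504, -600, -696, -792
-96, -96, -96
Constant fourth difference = -96, so extend:
-792 − 96 = -888;  -3678 − 888 = -4566;  -12651 − 4566 = -17217;  -35871 − 17217 = -53088
-888 − 96 = -984;  -4566 − 984 = -5550;  -17217 − 5550 = -22767;  -53088 − 22767 = -75855
-984 − 96 = -1080;  -5550 − 1080 = -6630;  -22767 − 6630 = -29397;  -75855 − 29397 = -105252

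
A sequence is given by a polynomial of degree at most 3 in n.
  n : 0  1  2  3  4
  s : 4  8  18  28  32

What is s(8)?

4, 10, 10, 4
6, 0, -6
-6, -6
Constant third difference = -6, so extend:
-6 − 6 = -12;  4 − 12 = -8;  32 − 8 = 24
-12 − 6 = -18;  -8 − 18 = -26;  24 − 26 = -2
-18 − 6 = -24;  -26 − 24 = -50;  -2 − 50 = -52
-24 − 6 = -30;  -50 − 30 = -80;  -52 − 80 = -132

-132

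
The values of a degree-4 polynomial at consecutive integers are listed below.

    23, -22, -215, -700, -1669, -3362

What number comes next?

-6067

Δ: -45, -193, -485, -969, -1693
Δ²: -148, -292, -484, -724
Δ³: -144, -192, -240
Δ⁴: -48, -48
Fourth differences constant at -48.
-240 − 48 = -288;  -724 − 288 = -1012;  -1693 − 1012 = -2705;  -3362 − 2705 = -6067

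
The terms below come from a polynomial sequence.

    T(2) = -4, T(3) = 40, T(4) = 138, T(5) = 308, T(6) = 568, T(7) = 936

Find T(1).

-12

Δ: 44, 98, 170, 260, 368
Δ²: 54, 72, 90, 108
Δ³: 18, 18, 18
The third differences are constant at 18.
Work back: 54 − 18 = 36;  44 − 36 = 8;  -4 − 8 = -12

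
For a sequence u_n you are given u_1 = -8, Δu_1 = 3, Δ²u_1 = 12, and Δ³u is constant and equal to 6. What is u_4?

43

Build the table forward from the leading diagonal:
D3: 6  6  6  6
D2: 12  18  24  30
D1: 3  15  33  57
u: -8  -5  10  43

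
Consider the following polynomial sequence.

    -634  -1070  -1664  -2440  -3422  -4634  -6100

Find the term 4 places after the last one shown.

-14984

-436, -594, -776, -982, -1212, -1466
-158, -182, -206, -230, -254
-24, -24, -24, -24
The third differences are constant (-24).
-254 − 24 = -278;  -1466 − 278 = -1744;  -6100 − 1744 = -7844
-278 − 24 = -302;  -1744 − 302 = -2046;  -7844 − 2046 = -9890
-302 − 24 = -326;  -2046 − 326 = -2372;  -9890 − 2372 = -12262
-326 − 24 = -350;  -2372 − 350 = -2722;  -12262 − 2722 = -14984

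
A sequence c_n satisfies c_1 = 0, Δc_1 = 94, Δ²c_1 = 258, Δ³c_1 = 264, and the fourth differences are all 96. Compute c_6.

Build the table forward from the leading diagonal:
D4: 96  96  96  96  96  96
D3: 264  360  456  552  648  744
D2: 258  522  882  1338  1890  2538
D1: 94  352  874  1756  3094  4984
c: 0  94  446  1320  3076  6170

6170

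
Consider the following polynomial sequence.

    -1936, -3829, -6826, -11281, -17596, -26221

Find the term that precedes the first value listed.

D1: -1893, -2997, -4455, -6315, -8625
D2: -1104, -1458, -1860, -2310
D3: -354, -402, -450
D4: -48, -48
The fourth differences are constant at -48.
Work back: -354 + 48 = -306;  -1104 + 306 = -798;  -1893 + 798 = -1095;  -1936 + 1095 = -841

-841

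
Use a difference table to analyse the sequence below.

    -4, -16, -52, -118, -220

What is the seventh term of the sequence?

-12, -36, -66, -102
-24, -30, -36
-6, -6
The third differences are constant (-6).
-36 − 6 = -42;  -102 − 42 = -144;  -220 − 144 = -364
-42 − 6 = -48;  -144 − 48 = -192;  -364 − 192 = -556

-556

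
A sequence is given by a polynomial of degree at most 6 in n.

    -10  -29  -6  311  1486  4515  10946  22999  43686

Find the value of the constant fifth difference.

Δ: -19, 23, 317, 1175, 3029, 6431, 12053, 20687
Δ²: 42, 294, 858, 1854, 3402, 5622, 8634
Δ³: 252, 564, 996, 1548, 2220, 3012
Δ⁴: 312, 432, 552, 672, 792
Δ⁵: 120, 120, 120, 120

120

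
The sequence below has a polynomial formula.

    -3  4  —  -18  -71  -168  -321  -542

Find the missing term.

3

Using the last 5 terms:
-53, -97, -153, -221
-44, -56, -68
-12, -12
Constant third difference = -12.
Extend backward: -44 + 12 = -32;  -53 + 32 = -21;  -18 + 21 = 3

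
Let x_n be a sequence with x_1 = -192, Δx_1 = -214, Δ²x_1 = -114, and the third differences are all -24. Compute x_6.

Build the table forward from the leading diagonal:
D3: -24, -24, -24, -24, -24, -24
D2: -114, -138, -162, -186, -210, -234
D1: -214, -328, -466, -628, -814, -1024
x: -192, -406, -734, -1200, -1828, -2642

-2642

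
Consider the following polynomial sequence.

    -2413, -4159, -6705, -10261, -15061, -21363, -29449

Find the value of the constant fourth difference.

-24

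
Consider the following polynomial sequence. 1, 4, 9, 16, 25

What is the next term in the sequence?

D1: 3, 5, 7, 9
D2: 2, 2, 2
Constant second difference = 2, so extend:
9 + 2 = 11;  25 + 11 = 36

36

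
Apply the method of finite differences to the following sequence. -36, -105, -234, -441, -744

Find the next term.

-69, -129, -207, -303
-60, -78, -96
-18, -18
Constant third difference = -18, so extend:
-96 − 18 = -114;  -303 − 114 = -417;  -744 − 417 = -1161

-1161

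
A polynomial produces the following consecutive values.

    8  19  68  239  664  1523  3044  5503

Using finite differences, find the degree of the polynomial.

4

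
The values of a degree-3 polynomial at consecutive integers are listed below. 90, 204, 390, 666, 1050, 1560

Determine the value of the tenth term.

5220

Δ: 114 , 186 , 276 , 384 , 510
Δ²: 72 , 90 , 108 , 126
Δ³: 18 , 18 , 18
Constant third difference = 18, so extend:
126 + 18 = 144;  510 + 144 = 654;  1560 + 654 = 2214
144 + 18 = 162;  654 + 162 = 816;  2214 + 816 = 3030
162 + 18 = 180;  816 + 180 = 996;  3030 + 996 = 4026
180 + 18 = 198;  996 + 198 = 1194;  4026 + 1194 = 5220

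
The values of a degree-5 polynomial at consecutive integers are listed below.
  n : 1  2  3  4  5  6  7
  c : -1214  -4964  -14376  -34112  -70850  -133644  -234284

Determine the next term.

-387656

First differences: -3750, -9412, -19736, -36738, -62794, -100640
Second differences: -5662, -10324, -17002, -26056, -37846
Third differences: -4662, -6678, -9054, -11790
Fourth differences: -2016, -2376, -2736
Fifth differences: -360, -360
Fifth differences constant at -360.
-2736 − 360 = -3096;  -11790 − 3096 = -14886;  -37846 − 14886 = -52732;  -100640 − 52732 = -153372;  -234284 − 153372 = -387656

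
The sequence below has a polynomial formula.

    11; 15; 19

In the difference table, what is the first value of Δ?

Δ: 4, 4

4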